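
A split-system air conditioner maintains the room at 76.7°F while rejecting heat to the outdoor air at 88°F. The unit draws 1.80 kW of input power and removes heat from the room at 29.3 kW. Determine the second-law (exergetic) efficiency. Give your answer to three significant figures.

COP_actual = Q̇_C/Ẇ = 29.30/1.800 = 16.28.
In absolute terms T_C = 297.98 K and T_H = 304.26 K, so ΔT = 6.278 K.
COP_Carnot = T_C/ΔT = 297.98/6.278 = 47.47.
η_II = COP_actual/COP_Carnot = 16.28/47.47 = 0.3429.

0.343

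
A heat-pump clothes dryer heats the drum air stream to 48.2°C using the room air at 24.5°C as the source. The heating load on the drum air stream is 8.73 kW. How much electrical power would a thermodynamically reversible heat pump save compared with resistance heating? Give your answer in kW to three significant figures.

8.09 kW

In absolute terms T_C = 297.65 K and T_H = 321.35 K, so ΔT = 23.70 K.
COP_Carnot = T_H/ΔT = 321.35/23.70 = 13.56.
Resistance heating needs Ẇ_res = Q̇_H = 8.730 kW; the reversible heat pump needs only Ẇ_hp = Q̇_H/COP = 0.6438 kW.
Saving = 8.730 − 0.6438 = 8.086 kW.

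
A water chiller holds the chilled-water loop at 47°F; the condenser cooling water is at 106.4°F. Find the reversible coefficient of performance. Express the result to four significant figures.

In absolute terms T_C = 281.48 K and T_H = 314.48 K, so ΔT = 33.00 K.
For a reversible cycle, COP_Carnot = T_C/ΔT = 281.48/33.00 = 8.530.

8.530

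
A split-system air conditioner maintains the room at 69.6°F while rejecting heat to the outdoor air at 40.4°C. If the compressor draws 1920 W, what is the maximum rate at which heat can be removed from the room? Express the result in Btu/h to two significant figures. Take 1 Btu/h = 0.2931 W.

99000 Btu/h

In absolute terms T_C = 294.04 K and T_H = 313.55 K, so ΔT = 19.51 K.
COP_Carnot = T_C/ΔT = 294.04/19.51 = 15.07.
Q̇_max = COP_Carnot × Ẇ = 15.07 × 1920 W = 28940 W = 98720 Btu/h.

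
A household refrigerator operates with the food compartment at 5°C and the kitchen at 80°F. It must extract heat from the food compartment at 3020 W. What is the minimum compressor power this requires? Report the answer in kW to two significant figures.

0.24 kW

In absolute terms T_C = 278.15 K and T_H = 299.82 K, so ΔT = 21.67 K.
COP_Carnot = T_C/ΔT = 278.15/21.67 = 12.84.
Ẇ_min = Q̇/COP_Carnot = 3020/12.84 = 235.2 W = 0.2352 kW.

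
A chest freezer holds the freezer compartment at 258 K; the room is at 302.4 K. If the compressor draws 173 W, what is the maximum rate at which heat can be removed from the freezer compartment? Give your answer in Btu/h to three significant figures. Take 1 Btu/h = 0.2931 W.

The reservoir spacing is ΔT = 302.4 − 258 = 44.40 K.
COP_Carnot = T_C/ΔT = 258.00/44.40 = 5.811.
Q̇_max = COP_Carnot × Ẇ = 5.811 × 173.0 W = 1005 W = 3430 Btu/h.

3430 Btu/h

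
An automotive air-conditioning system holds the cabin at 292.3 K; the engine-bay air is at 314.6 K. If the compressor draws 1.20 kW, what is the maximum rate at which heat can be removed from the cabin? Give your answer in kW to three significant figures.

The reservoir spacing is ΔT = 314.6 − 292.3 = 22.30 K.
COP_Carnot = T_C/ΔT = 292.30/22.30 = 13.11.
Q̇_max = COP_Carnot × Ẇ = 13.11 × 1.200 kW = 15.73 kW.

15.7 kW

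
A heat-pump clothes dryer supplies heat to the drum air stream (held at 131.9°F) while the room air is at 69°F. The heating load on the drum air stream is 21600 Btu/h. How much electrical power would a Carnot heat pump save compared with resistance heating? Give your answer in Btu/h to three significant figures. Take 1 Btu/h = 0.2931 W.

In absolute terms T_C = 293.71 K and T_H = 328.65 K, so ΔT = 34.94 K.
COP_Carnot = T_H/ΔT = 328.65/34.94 = 9.405.
Resistance heating needs Ẇ_res = Q̇_H = 21600 Btu/h; the reversible heat pump needs only Ẇ_hp = Q̇_H/COP = 2297 Btu/h.
Saving = 21600 − 2297 = 19300 Btu/h.

19300 Btu/h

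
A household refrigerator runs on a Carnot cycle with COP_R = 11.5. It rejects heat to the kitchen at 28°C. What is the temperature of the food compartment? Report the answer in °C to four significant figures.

3.908 °C

For a Carnot refrigerator COP_R = T_C/(T_H − T_C), so T_C = COP·T_H/(1 + COP).
With T_H = 301.15 K, T_C = 11.5 × 301.15/12.50 = 277.06 K.
Converting, 277.06 K = 3.91°C.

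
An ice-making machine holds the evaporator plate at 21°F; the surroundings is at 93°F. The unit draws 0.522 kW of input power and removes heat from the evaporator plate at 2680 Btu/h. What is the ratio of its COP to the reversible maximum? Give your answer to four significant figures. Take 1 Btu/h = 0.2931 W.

0.2254

Converting, Q̇_C = 2680 Btu/h = 0.7855 kW, so COP_actual = Q̇_C/Ẇ = 0.7855/0.5220 = 1.505.
In absolute terms T_C = 267.04 K and T_H = 307.04 K, so ΔT = 40.00 K.
COP_Carnot = T_C/ΔT = 267.04/40.00 = 6.676.
η_II = COP_actual/COP_Carnot = 1.505/6.676 = 0.2254.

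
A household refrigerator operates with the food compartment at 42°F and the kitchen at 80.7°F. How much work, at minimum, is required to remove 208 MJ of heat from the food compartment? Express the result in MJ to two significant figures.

In absolute terms T_C = 278.71 K and T_H = 300.21 K, so ΔT = 21.50 K.
The reversible limit is COP_R = T_C/ΔT = 12.96, so W_min = Q_C/COP = Q_C·ΔT/T_C.
W_min = 208.0 × 21.50/278.71 = 16.05 MJ.

16 MJ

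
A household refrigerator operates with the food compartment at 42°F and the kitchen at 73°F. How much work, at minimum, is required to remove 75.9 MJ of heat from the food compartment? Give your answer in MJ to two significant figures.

In absolute terms T_C = 278.71 K and T_H = 295.93 K, so ΔT = 17.22 K.
The reversible limit is COP_R = T_C/ΔT = 16.18, so W_min = Q_C/COP = Q_C·ΔT/T_C.
W_min = 75.90 × 17.22/278.71 = 4.690 MJ.

4.7 MJ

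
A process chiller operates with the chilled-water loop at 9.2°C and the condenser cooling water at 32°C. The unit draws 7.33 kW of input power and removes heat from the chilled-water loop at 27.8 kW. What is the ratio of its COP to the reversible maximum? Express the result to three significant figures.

COP_actual = Q̇_C/Ẇ = 27.80/7.330 = 3.793.
In absolute terms T_C = 282.35 K and T_H = 305.15 K, so ΔT = 22.80 K.
COP_Carnot = T_C/ΔT = 282.35/22.80 = 12.38.
η_II = COP_actual/COP_Carnot = 3.793/12.38 = 0.3063.

0.306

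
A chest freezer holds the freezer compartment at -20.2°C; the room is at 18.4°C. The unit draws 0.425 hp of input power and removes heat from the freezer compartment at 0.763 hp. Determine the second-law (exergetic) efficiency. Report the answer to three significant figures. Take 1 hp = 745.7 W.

COP_actual = Q̇_C/Ẇ = 0.7630/0.4250 = 1.795.
In absolute terms T_C = 252.95 K and T_H = 291.55 K, so ΔT = 38.60 K.
COP_Carnot = T_C/ΔT = 252.95/38.60 = 6.553.
η_II = COP_actual/COP_Carnot = 1.795/6.553 = 0.2740.

0.274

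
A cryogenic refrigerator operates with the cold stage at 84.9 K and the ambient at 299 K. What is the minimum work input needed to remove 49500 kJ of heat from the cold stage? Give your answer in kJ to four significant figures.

124800 kJ

The reservoir spacing is ΔT = 299 − 84.9 = 214.1 K.
The reversible limit is COP_R = T_C/ΔT = 0.3965, so W_min = Q_C/COP = Q_C·ΔT/T_C.
W_min = 49500 × 214.1/84.90 = 124800 kJ.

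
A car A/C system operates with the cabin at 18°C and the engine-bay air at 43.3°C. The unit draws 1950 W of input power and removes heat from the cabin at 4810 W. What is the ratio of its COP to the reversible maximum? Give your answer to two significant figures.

0.21

COP_actual = Q̇_C/Ẇ = 4810/1950 = 2.467.
In absolute terms T_C = 291.15 K and T_H = 316.45 K, so ΔT = 25.30 K.
COP_Carnot = T_C/ΔT = 291.15/25.30 = 11.51.
η_II = COP_actual/COP_Carnot = 2.467/11.51 = 0.2143.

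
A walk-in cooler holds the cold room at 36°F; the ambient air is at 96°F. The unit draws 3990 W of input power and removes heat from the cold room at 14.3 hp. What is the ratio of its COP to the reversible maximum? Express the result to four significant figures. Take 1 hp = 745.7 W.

0.3235

Converting, Q̇_C = 14.30 hp = 10660 W, so COP_actual = Q̇_C/Ẇ = 10660/3990 = 2.673.
In absolute terms T_C = 275.37 K and T_H = 308.71 K, so ΔT = 33.33 K.
COP_Carnot = T_C/ΔT = 275.37/33.33 = 8.261.
η_II = COP_actual/COP_Carnot = 2.673/8.261 = 0.3235.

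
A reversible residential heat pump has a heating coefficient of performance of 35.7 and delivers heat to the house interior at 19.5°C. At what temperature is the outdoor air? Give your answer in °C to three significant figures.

COP_HP = T_H/(T_H − T_C) gives T_H − T_C = T_H/COP.
With T_H = 292.65 K, T_C = 292.65 × (1 − 1/35.7) = 284.45 K.
Converting, 284.45 K = 11.30°C.

11.3 °C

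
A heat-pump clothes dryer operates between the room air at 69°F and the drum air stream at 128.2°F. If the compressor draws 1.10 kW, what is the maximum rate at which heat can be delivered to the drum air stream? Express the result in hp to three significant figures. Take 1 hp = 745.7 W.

14.6 hp

In absolute terms T_C = 293.71 K and T_H = 326.59 K, so ΔT = 32.89 K.
COP_Carnot = T_H/ΔT = 326.59/32.89 = 9.930.
Q̇_max = COP_Carnot × Ẇ = 9.930 × 1.100 kW = 10.92 kW = 14.65 hp.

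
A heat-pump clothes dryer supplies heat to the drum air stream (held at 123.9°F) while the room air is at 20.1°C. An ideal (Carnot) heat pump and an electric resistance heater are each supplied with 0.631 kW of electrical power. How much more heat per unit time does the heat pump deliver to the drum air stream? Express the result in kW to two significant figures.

In absolute terms T_C = 293.25 K and T_H = 324.21 K, so ΔT = 30.96 K.
COP_Carnot = T_H/ΔT = 324.21/30.96 = 10.47.
The heat pump delivers Q̇_H = COP × Ẇ = 6.609 kW; the resistance heater delivers Ẇ = 0.6310 kW.
Extra = (COP − 1)·Ẇ = 5.978 kW.

6.0 kW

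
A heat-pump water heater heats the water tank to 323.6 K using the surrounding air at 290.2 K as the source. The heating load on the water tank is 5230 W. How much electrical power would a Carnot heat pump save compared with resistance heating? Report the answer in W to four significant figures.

4690 W

The reservoir spacing is ΔT = 323.6 − 290.2 = 33.40 K.
COP_Carnot = T_H/ΔT = 323.60/33.40 = 9.689.
Resistance heating needs Ẇ_res = Q̇_H = 5230 W; the reversible heat pump needs only Ẇ_hp = Q̇_H/COP = 539.8 W.
Saving = 5230 − 539.8 = 4690 W.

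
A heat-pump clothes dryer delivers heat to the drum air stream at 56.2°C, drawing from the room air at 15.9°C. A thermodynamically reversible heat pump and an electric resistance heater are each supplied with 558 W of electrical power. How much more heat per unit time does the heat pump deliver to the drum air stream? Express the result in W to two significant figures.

4000 W

In absolute terms T_C = 289.05 K and T_H = 329.35 K, so ΔT = 40.30 K.
COP_Carnot = T_H/ΔT = 329.35/40.30 = 8.172.
The heat pump delivers Q̇_H = COP × Ẇ = 4560 W; the resistance heater delivers Ẇ = 558.0 W.
Extra = (COP − 1)·Ẇ = 4002 W.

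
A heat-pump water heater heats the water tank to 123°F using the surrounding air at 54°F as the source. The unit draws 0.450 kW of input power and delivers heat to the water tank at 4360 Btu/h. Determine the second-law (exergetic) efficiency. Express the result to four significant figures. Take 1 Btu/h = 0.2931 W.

Converting, Q̇_H = 4360 Btu/h = 1.278 kW, so COP_actual = Q̇_H/Ẇ = 1.278/0.4500 = 2.840.
In absolute terms T_C = 285.37 K and T_H = 323.71 K, so ΔT = 38.33 K.
COP_Carnot = T_H/ΔT = 323.71/38.33 = 8.444.
η_II = COP_actual/COP_Carnot = 2.840/8.444 = 0.3363.

0.3363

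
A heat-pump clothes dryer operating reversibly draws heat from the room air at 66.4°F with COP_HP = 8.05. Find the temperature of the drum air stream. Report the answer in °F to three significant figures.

141 °F

COP_HP = T_H/(T_H − T_C) rearranges to T_H = COP·T_C/(COP − 1).
With T_C = 292.26 K, T_H = 8.05 × 292.26/7.050 = 333.72 K.
Converting, 333.72 K = 141.02°F.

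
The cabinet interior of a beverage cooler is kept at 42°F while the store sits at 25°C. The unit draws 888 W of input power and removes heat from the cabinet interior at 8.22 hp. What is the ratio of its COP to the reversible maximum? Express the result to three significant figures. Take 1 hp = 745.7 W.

0.482

Converting, Q̇_C = 8.220 hp = 6130 W, so COP_actual = Q̇_C/Ẇ = 6130/888.0 = 6.903.
In absolute terms T_C = 278.71 K and T_H = 298.15 K, so ΔT = 19.44 K.
COP_Carnot = T_C/ΔT = 278.71/19.44 = 14.33.
η_II = COP_actual/COP_Carnot = 6.903/14.33 = 0.4816.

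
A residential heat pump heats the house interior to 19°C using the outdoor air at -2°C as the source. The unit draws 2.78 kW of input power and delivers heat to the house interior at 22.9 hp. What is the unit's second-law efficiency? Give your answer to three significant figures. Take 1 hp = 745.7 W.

0.442

Converting, Q̇_H = 22.90 hp = 17.08 kW, so COP_actual = Q̇_H/Ẇ = 17.08/2.780 = 6.143.
In absolute terms T_C = 271.15 K and T_H = 292.15 K, so ΔT = 21.00 K.
COP_Carnot = T_H/ΔT = 292.15/21.00 = 13.91.
η_II = COP_actual/COP_Carnot = 6.143/13.91 = 0.4415.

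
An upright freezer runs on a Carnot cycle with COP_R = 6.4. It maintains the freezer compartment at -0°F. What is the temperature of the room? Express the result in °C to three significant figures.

COP_R = T_C/(T_H − T_C) gives T_H − T_C = T_C/COP.
With T_C = 255.37 K, T_H = 255.37 × (1 + 1/6.4) = 295.27 K.
Converting, 295.27 K = 22.12°C.

22.1 °C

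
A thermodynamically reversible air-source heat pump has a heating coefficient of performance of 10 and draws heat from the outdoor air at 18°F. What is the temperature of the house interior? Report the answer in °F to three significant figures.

COP_HP = T_H/(T_H − T_C) rearranges to T_H = COP·T_C/(COP − 1).
With T_C = 265.37 K, T_H = 10 × 265.37/9.000 = 294.86 K.
Converting, 294.86 K = 71.07°F.

71.1 °F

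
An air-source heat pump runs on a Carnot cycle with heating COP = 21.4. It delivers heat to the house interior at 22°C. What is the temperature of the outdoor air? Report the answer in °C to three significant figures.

8.21 °C

COP_HP = T_H/(T_H − T_C) gives T_H − T_C = T_H/COP.
With T_H = 295.15 K, T_C = 295.15 × (1 − 1/21.4) = 281.36 K.
Converting, 281.36 K = 8.21°C.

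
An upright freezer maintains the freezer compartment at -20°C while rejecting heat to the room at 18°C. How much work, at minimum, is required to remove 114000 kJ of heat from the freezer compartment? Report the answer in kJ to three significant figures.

In absolute terms T_C = 253.15 K and T_H = 291.15 K, so ΔT = 38.00 K.
The reversible limit is COP_R = T_C/ΔT = 6.662, so W_min = Q_C/COP = Q_C·ΔT/T_C.
W_min = 114000 × 38.00/253.15 = 17110 kJ.

17100 kJ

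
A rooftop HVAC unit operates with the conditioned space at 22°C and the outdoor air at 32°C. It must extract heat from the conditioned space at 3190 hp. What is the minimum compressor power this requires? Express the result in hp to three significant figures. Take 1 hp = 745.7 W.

108 hp

In absolute terms T_C = 295.15 K and T_H = 305.15 K, so ΔT = 10.00 K.
COP_Carnot = T_C/ΔT = 295.15/10.00 = 29.52.
Ẇ_min = Q̇/COP_Carnot = 3190/29.52 = 108.1 hp.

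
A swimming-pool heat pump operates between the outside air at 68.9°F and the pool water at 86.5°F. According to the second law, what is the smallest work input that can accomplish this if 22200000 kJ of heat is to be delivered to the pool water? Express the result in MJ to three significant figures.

715 MJ

In absolute terms T_C = 293.65 K and T_H = 303.43 K, so ΔT = 9.778 K.
The reversible limit is COP_HP = T_H/ΔT = 31.03, so W_min = Q_H/COP = Q_H·ΔT/T_H.
W_min = 22200000 × 9.778/303.43 = 715400 kJ = 715.4 MJ.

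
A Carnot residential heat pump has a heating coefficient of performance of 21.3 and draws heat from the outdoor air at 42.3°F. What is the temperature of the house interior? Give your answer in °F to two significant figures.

67 °F

COP_HP = T_H/(T_H − T_C) rearranges to T_H = COP·T_C/(COP − 1).
With T_C = 278.87 K, T_H = 21.3 × 278.87/20.30 = 292.61 K.
Converting, 292.61 K = 67.03°F.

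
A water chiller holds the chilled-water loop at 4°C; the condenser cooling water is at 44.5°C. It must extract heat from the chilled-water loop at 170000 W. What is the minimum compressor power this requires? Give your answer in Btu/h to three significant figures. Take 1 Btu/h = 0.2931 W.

84800 Btu/h

In absolute terms T_C = 277.15 K and T_H = 317.65 K, so ΔT = 40.50 K.
COP_Carnot = T_C/ΔT = 277.15/40.50 = 6.843.
Ẇ_min = Q̇/COP_Carnot = 170000/6.843 = 24840 W = 84760 Btu/h.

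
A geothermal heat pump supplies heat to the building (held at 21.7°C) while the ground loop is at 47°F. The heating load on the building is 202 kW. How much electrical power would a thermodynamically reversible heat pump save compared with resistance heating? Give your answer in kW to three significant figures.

193 kW

In absolute terms T_C = 281.48 K and T_H = 294.85 K, so ΔT = 13.37 K.
COP_Carnot = T_H/ΔT = 294.85/13.37 = 22.06.
Resistance heating needs Ẇ_res = Q̇_H = 202.0 kW; the reversible heat pump needs only Ẇ_hp = Q̇_H/COP = 9.157 kW.
Saving = 202.0 − 9.157 = 192.8 kW.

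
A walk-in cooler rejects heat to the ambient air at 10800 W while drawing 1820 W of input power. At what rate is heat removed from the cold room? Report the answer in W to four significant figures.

8980 W

For a cyclic device the first law requires Q̇_H = Q̇_C + Ẇ.
Q̇_C = Q̇_H − Ẇ = 8980 W.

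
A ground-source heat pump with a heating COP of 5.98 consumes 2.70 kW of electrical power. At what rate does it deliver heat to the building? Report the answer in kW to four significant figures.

Q̇_H = COP_HP × Ẇ = 5.98 × 2.700 = 16.15 kW.

16.15 kW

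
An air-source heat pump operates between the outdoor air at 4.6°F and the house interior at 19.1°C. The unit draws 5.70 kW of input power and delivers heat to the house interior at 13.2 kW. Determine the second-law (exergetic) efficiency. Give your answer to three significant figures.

0.272

COP_actual = Q̇_H/Ẇ = 13.20/5.700 = 2.316.
In absolute terms T_C = 257.93 K and T_H = 292.25 K, so ΔT = 34.32 K.
COP_Carnot = T_H/ΔT = 292.25/34.32 = 8.515.
η_II = COP_actual/COP_Carnot = 2.316/8.515 = 0.2720.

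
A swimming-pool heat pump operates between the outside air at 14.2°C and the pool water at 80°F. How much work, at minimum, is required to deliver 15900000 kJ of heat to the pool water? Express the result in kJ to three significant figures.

661000 kJ

In absolute terms T_C = 287.35 K and T_H = 299.82 K, so ΔT = 12.47 K.
The reversible limit is COP_HP = T_H/ΔT = 24.05, so W_min = Q_H/COP = Q_H·ΔT/T_H.
W_min = 15900000 × 12.47/299.82 = 661100 kJ.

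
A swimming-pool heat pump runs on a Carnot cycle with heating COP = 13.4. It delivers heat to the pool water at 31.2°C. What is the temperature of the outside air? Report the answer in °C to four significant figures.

8.487 °C

COP_HP = T_H/(T_H − T_C) gives T_H − T_C = T_H/COP.
With T_H = 304.35 K, T_C = 304.35 × (1 − 1/13.4) = 281.64 K.
Converting, 281.64 K = 8.49°C.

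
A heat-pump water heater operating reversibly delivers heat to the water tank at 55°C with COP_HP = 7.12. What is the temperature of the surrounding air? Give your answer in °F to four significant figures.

48.04 °F

COP_HP = T_H/(T_H − T_C) gives T_H − T_C = T_H/COP.
With T_H = 328.15 K, T_C = 328.15 × (1 − 1/7.12) = 282.06 K.
Converting, 282.06 K = 48.04°F.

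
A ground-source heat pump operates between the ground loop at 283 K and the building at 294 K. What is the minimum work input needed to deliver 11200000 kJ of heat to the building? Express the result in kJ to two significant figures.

The reservoir spacing is ΔT = 294 − 283 = 11.00 K.
The reversible limit is COP_HP = T_H/ΔT = 26.73, so W_min = Q_H/COP = Q_H·ΔT/T_H.
W_min = 11200000 × 11.00/294.00 = 419000 kJ.

420000 kJ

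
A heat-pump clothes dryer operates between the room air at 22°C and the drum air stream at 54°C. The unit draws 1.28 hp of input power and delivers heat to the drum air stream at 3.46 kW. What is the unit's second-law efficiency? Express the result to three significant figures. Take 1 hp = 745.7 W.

Converting, Q̇_H = 3.460 kW = 4.640 hp, so COP_actual = Q̇_H/Ẇ = 4.640/1.280 = 3.625.
In absolute terms T_C = 295.15 K and T_H = 327.15 K, so ΔT = 32.00 K.
COP_Carnot = T_H/ΔT = 327.15/32.00 = 10.22.
η_II = COP_actual/COP_Carnot = 3.625/10.22 = 0.3546.

0.355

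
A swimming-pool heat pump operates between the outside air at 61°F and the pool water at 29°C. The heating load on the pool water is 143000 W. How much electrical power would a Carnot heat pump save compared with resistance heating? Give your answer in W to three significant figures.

137000 W

In absolute terms T_C = 289.26 K and T_H = 302.15 K, so ΔT = 12.89 K.
COP_Carnot = T_H/ΔT = 302.15/12.89 = 23.44.
Resistance heating needs Ẇ_res = Q̇_H = 143000 W; the reversible heat pump needs only Ẇ_hp = Q̇_H/COP = 6100 W.
Saving = 143000 − 6100 = 136900 W.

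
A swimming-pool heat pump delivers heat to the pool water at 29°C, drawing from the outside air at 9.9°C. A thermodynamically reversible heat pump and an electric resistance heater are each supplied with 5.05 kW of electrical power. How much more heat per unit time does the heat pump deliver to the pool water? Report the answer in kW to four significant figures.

74.84 kW

In absolute terms T_C = 283.05 K and T_H = 302.15 K, so ΔT = 19.10 K.
COP_Carnot = T_H/ΔT = 302.15/19.10 = 15.82.
The heat pump delivers Q̇_H = COP × Ẇ = 79.89 kW; the resistance heater delivers Ẇ = 5.050 kW.
Extra = (COP − 1)·Ẇ = 74.84 kW.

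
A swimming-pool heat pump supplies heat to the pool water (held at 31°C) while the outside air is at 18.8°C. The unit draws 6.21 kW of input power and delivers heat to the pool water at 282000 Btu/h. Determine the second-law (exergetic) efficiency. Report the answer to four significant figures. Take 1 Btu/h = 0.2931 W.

0.5339

Converting, Q̇_H = 282000 Btu/h = 82.65 kW, so COP_actual = Q̇_H/Ẇ = 82.65/6.210 = 13.31.
In absolute terms T_C = 291.95 K and T_H = 304.15 K, so ΔT = 12.20 K.
COP_Carnot = T_H/ΔT = 304.15/12.20 = 24.93.
η_II = COP_actual/COP_Carnot = 13.31/24.93 = 0.5339.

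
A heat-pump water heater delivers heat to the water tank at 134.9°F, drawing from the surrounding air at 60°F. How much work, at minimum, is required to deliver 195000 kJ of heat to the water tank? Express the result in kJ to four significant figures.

In absolute terms T_C = 288.71 K and T_H = 330.32 K, so ΔT = 41.61 K.
The reversible limit is COP_HP = T_H/ΔT = 7.938, so W_min = Q_H/COP = Q_H·ΔT/T_H.
W_min = 195000 × 41.61/330.32 = 24560 kJ.

24560 kJ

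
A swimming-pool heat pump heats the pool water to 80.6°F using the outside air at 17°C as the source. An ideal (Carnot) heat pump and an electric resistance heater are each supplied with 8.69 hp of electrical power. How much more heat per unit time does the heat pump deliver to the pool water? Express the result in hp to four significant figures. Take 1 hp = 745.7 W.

In absolute terms T_C = 290.15 K and T_H = 300.15 K, so ΔT = 10.00 K.
COP_Carnot = T_H/ΔT = 300.15/10.00 = 30.02.
The heat pump delivers Q̇_H = COP × Ẇ = 260.8 hp; the resistance heater delivers Ẇ = 8.690 hp.
Extra = (COP − 1)·Ẇ = 252.1 hp.

252.1 hp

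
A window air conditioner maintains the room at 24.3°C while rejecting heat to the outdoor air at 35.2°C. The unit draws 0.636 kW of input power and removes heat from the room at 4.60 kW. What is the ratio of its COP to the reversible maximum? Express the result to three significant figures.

0.265

COP_actual = Q̇_C/Ẇ = 4.600/0.6360 = 7.233.
In absolute terms T_C = 297.45 K and T_H = 308.35 K, so ΔT = 10.90 K.
COP_Carnot = T_C/ΔT = 297.45/10.90 = 27.29.
η_II = COP_actual/COP_Carnot = 7.233/27.29 = 0.2650.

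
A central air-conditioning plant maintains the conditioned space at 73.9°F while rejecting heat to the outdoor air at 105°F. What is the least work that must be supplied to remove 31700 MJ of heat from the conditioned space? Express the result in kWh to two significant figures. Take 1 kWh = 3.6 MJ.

510 kWh

In absolute terms T_C = 296.43 K and T_H = 313.71 K, so ΔT = 17.28 K.
The reversible limit is COP_R = T_C/ΔT = 17.16, so W_min = Q_C/COP = Q_C·ΔT/T_C.
W_min = 31700 × 17.28/296.43 = 1848 MJ = 513.2 kWh.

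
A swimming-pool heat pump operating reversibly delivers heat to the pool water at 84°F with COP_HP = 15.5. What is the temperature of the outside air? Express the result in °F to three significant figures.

COP_HP = T_H/(T_H − T_C) gives T_H − T_C = T_H/COP.
With T_H = 302.04 K, T_C = 302.04 × (1 − 1/15.5) = 282.55 K.
Converting, 282.55 K = 48.92°F.

48.9 °F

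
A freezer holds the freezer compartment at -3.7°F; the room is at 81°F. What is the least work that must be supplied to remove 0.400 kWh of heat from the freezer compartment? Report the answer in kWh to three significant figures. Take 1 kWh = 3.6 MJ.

0.0743 kWh

In absolute terms T_C = 253.32 K and T_H = 300.37 K, so ΔT = 47.06 K.
The reversible limit is COP_R = T_C/ΔT = 5.383, so W_min = Q_C/COP = Q_C·ΔT/T_C.
W_min = 0.4000 × 47.06/253.32 = 0.07430 kWh.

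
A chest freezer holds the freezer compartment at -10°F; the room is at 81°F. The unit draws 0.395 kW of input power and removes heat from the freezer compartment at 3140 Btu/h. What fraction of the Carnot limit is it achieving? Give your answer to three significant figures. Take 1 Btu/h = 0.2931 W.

Converting, Q̇_C = 3140 Btu/h = 0.9203 kW, so COP_actual = Q̇_C/Ẇ = 0.9203/0.3950 = 2.330.
In absolute terms T_C = 249.82 K and T_H = 300.37 K, so ΔT = 50.56 K.
COP_Carnot = T_C/ΔT = 249.82/50.56 = 4.941.
η_II = COP_actual/COP_Carnot = 2.330/4.941 = 0.4715.

0.472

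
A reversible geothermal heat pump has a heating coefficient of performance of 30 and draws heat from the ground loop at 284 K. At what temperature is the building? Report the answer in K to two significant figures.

COP_HP = T_H/(T_H − T_C) rearranges to T_H = COP·T_C/(COP − 1).
With T_C = 284.00 K, T_H = 30 × 284.00/29.00 = 293.79 K.

290 K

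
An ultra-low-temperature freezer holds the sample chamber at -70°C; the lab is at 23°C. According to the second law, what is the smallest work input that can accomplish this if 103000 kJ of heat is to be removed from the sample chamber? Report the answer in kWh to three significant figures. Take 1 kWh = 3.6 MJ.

13.1 kWh

In absolute terms T_C = 203.15 K and T_H = 296.15 K, so ΔT = 93.00 K.
The reversible limit is COP_R = T_C/ΔT = 2.184, so W_min = Q_C/COP = Q_C·ΔT/T_C.
W_min = 103000 × 93.00/203.15 = 47150 kJ = 13.10 kWh.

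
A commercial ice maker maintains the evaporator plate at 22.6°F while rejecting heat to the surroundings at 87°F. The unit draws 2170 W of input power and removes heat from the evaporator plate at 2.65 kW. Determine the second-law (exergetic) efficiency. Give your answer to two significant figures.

0.16

Converting, Q̇_C = 2.650 kW = 2650 W, so COP_actual = Q̇_C/Ẇ = 2650/2170 = 1.221.
In absolute terms T_C = 267.93 K and T_H = 303.71 K, so ΔT = 35.78 K.
COP_Carnot = T_C/ΔT = 267.93/35.78 = 7.489.
η_II = COP_actual/COP_Carnot = 1.221/7.489 = 0.1631.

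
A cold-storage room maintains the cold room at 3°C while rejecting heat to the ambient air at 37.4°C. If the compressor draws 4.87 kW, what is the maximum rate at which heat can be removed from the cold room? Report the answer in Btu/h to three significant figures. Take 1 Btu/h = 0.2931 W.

In absolute terms T_C = 276.15 K and T_H = 310.55 K, so ΔT = 34.40 K.
COP_Carnot = T_C/ΔT = 276.15/34.40 = 8.028.
Q̇_max = COP_Carnot × Ẇ = 8.028 × 4.870 kW = 39.09 kW = 133400 Btu/h.

133000 Btu/h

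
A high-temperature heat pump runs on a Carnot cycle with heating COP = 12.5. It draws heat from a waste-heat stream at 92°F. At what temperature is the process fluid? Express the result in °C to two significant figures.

COP_HP = T_H/(T_H − T_C) rearranges to T_H = COP·T_C/(COP − 1).
With T_C = 306.48 K, T_H = 12.5 × 306.48/11.50 = 333.13 K.
Converting, 333.13 K = 59.98°C.

60 °C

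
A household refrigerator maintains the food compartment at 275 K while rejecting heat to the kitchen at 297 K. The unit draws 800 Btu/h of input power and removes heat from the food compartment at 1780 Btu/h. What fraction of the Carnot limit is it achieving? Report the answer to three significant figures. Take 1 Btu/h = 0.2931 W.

0.178

COP_actual = Q̇_C/Ẇ = 1780/800.0 = 2.225.
The reservoir spacing is ΔT = 297 − 275 = 22.00 K.
COP_Carnot = T_C/ΔT = 275.00/22.00 = 12.50.
η_II = COP_actual/COP_Carnot = 2.225/12.50 = 0.1780.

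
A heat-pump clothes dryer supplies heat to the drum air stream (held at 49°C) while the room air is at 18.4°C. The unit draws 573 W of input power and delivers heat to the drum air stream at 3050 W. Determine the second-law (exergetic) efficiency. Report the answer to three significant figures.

0.506

COP_actual = Q̇_H/Ẇ = 3050/573.0 = 5.323.
In absolute terms T_C = 291.55 K and T_H = 322.15 K, so ΔT = 30.60 K.
COP_Carnot = T_H/ΔT = 322.15/30.60 = 10.53.
η_II = COP_actual/COP_Carnot = 5.323/10.53 = 0.5056.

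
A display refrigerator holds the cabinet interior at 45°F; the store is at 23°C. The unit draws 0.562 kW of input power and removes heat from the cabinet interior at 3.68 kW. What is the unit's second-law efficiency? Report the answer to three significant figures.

0.368

COP_actual = Q̇_C/Ẇ = 3.680/0.5620 = 6.548.
In absolute terms T_C = 280.37 K and T_H = 296.15 K, so ΔT = 15.78 K.
COP_Carnot = T_C/ΔT = 280.37/15.78 = 17.77.
η_II = COP_actual/COP_Carnot = 6.548/17.77 = 0.3685.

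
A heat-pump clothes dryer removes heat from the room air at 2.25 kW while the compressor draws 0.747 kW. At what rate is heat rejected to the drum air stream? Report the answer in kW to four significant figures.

For a cyclic device the first law requires Q̇_H = Q̇_C + Ẇ.
Q̇_H = Q̇_C + Ẇ = 2.997 kW.

2.997 kW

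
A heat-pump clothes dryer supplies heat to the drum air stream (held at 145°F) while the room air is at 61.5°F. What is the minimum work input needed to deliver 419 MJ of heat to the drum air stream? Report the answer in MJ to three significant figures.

57.9 MJ

In absolute terms T_C = 289.54 K and T_H = 335.93 K, so ΔT = 46.39 K.
The reversible limit is COP_HP = T_H/ΔT = 7.242, so W_min = Q_H/COP = Q_H·ΔT/T_H.
W_min = 419.0 × 46.39/335.93 = 57.86 MJ.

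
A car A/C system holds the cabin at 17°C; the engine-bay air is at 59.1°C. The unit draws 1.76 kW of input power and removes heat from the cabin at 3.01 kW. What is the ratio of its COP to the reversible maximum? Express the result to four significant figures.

0.2481

COP_actual = Q̇_C/Ẇ = 3.010/1.760 = 1.710.
In absolute terms T_C = 290.15 K and T_H = 332.25 K, so ΔT = 42.10 K.
COP_Carnot = T_C/ΔT = 290.15/42.10 = 6.892.
η_II = COP_actual/COP_Carnot = 1.710/6.892 = 0.2481.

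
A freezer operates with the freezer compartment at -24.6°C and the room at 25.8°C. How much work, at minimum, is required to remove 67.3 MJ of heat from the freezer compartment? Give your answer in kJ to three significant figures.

In absolute terms T_C = 248.55 K and T_H = 298.95 K, so ΔT = 50.40 K.
The reversible limit is COP_R = T_C/ΔT = 4.932, so W_min = Q_C/COP = Q_C·ΔT/T_C.
W_min = 67.30 × 50.40/248.55 = 13.65 MJ = 13650 kJ.

13600 kJ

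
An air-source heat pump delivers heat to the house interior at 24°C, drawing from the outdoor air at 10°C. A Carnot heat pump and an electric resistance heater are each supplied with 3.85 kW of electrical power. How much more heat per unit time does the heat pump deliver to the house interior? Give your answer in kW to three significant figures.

In absolute terms T_C = 283.15 K and T_H = 297.15 K, so ΔT = 14.00 K.
COP_Carnot = T_H/ΔT = 297.15/14.00 = 21.23.
The heat pump delivers Q̇_H = COP × Ẇ = 81.72 kW; the resistance heater delivers Ẇ = 3.850 kW.
Extra = (COP − 1)·Ẇ = 77.87 kW.

77.9 kW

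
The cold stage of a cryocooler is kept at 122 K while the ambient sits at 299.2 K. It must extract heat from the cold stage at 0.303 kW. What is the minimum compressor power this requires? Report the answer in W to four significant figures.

440.1 W

The reservoir spacing is ΔT = 299.2 − 122 = 177.2 K.
COP_Carnot = T_C/ΔT = 122.00/177.2 = 0.6885.
Ẇ_min = Q̇/COP_Carnot = 0.3030/0.6885 = 0.4401 kW = 440.1 W.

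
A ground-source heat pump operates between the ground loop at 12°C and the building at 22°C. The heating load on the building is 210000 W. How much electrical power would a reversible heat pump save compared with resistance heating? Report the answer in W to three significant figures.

203000 W

In absolute terms T_C = 285.15 K and T_H = 295.15 K, so ΔT = 10.00 K.
COP_Carnot = T_H/ΔT = 295.15/10.00 = 29.52.
Resistance heating needs Ẇ_res = Q̇_H = 210000 W; the reversible heat pump needs only Ẇ_hp = Q̇_H/COP = 7115 W.
Saving = 210000 − 7115 = 202900 W.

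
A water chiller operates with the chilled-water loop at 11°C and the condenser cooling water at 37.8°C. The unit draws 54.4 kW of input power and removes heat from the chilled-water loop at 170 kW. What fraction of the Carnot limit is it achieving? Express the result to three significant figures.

COP_actual = Q̇_C/Ẇ = 170.0/54.40 = 3.125.
In absolute terms T_C = 284.15 K and T_H = 310.95 K, so ΔT = 26.80 K.
COP_Carnot = T_C/ΔT = 284.15/26.80 = 10.60.
η_II = COP_actual/COP_Carnot = 3.125/10.60 = 0.2947.

0.295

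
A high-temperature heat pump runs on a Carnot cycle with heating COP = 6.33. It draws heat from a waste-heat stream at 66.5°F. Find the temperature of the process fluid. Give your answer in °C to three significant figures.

74.0 °C

COP_HP = T_H/(T_H − T_C) rearranges to T_H = COP·T_C/(COP − 1).
With T_C = 292.32 K, T_H = 6.33 × 292.32/5.330 = 347.16 K.
Converting, 347.16 K = 74.01°C.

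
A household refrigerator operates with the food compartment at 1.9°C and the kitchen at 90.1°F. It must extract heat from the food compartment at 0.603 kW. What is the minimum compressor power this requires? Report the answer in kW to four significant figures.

In absolute terms T_C = 275.05 K and T_H = 305.43 K, so ΔT = 30.38 K.
COP_Carnot = T_C/ΔT = 275.05/30.38 = 9.054.
Ẇ_min = Q̇/COP_Carnot = 0.6030/9.054 = 0.06660 kW.

0.06660 kW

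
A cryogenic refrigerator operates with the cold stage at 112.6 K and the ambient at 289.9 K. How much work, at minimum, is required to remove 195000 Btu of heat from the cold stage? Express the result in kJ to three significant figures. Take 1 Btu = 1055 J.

324000 kJ

The reservoir spacing is ΔT = 289.9 − 112.6 = 177.3 K.
The reversible limit is COP_R = T_C/ΔT = 0.6351, so W_min = Q_C/COP = Q_C·ΔT/T_C.
W_min = 195000 × 177.3/112.60 = 307000 Btu = 323900 kJ.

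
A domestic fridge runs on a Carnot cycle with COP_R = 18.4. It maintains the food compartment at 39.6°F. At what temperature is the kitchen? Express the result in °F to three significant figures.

COP_R = T_C/(T_H − T_C) gives T_H − T_C = T_C/COP.
With T_C = 277.37 K, T_H = 277.37 × (1 + 1/18.4) = 292.45 K.
Converting, 292.45 K = 66.73°F.

66.7 °F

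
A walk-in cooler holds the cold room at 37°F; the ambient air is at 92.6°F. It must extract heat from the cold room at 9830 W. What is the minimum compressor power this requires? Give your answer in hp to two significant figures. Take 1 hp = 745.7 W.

In absolute terms T_C = 275.93 K and T_H = 306.82 K, so ΔT = 30.89 K.
COP_Carnot = T_C/ΔT = 275.93/30.89 = 8.933.
Ẇ_min = Q̇/COP_Carnot = 9830/8.933 = 1100 W = 1.476 hp.

1.5 hp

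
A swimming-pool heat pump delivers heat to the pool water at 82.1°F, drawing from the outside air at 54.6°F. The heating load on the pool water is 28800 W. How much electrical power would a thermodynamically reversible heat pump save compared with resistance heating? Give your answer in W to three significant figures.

In absolute terms T_C = 285.71 K and T_H = 300.98 K, so ΔT = 15.28 K.
COP_Carnot = T_H/ΔT = 300.98/15.28 = 19.70.
Resistance heating needs Ẇ_res = Q̇_H = 28800 W; the reversible heat pump needs only Ẇ_hp = Q̇_H/COP = 1462 W.
Saving = 28800 − 1462 = 27340 W.

27300 W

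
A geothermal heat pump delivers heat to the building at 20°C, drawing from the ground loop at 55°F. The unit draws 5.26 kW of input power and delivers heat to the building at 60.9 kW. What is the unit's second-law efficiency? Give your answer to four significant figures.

0.2852

COP_actual = Q̇_H/Ẇ = 60.90/5.260 = 11.58.
In absolute terms T_C = 285.93 K and T_H = 293.15 K, so ΔT = 7.222 K.
COP_Carnot = T_H/ΔT = 293.15/7.222 = 40.59.
η_II = COP_actual/COP_Carnot = 11.58/40.59 = 0.2852.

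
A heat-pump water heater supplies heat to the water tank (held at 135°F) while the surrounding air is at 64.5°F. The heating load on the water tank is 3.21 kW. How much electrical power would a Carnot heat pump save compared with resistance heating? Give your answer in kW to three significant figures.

In absolute terms T_C = 291.21 K and T_H = 330.37 K, so ΔT = 39.17 K.
COP_Carnot = T_H/ΔT = 330.37/39.17 = 8.435.
Resistance heating needs Ẇ_res = Q̇_H = 3.210 kW; the reversible heat pump needs only Ẇ_hp = Q̇_H/COP = 0.3806 kW.
Saving = 3.210 − 0.3806 = 2.829 kW.

2.83 kW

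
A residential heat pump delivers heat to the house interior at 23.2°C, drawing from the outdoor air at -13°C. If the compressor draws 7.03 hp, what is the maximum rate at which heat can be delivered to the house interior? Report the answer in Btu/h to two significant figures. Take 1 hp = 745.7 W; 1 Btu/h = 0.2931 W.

150000 Btu/h

In absolute terms T_C = 260.15 K and T_H = 296.35 K, so ΔT = 36.20 K.
COP_Carnot = T_H/ΔT = 296.35/36.20 = 8.186.
Q̇_max = COP_Carnot × Ẇ = 8.186 × 7.030 hp = 57.55 hp = 146400 Btu/h.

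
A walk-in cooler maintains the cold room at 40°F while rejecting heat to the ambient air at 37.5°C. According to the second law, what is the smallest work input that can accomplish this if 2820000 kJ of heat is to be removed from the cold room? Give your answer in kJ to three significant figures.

336000 kJ

In absolute terms T_C = 277.59 K and T_H = 310.65 K, so ΔT = 33.06 K.
The reversible limit is COP_R = T_C/ΔT = 8.398, so W_min = Q_C/COP = Q_C·ΔT/T_C.
W_min = 2820000 × 33.06/277.59 = 335800 kJ.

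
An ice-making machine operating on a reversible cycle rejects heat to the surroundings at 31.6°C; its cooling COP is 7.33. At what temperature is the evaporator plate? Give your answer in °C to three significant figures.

For a Carnot refrigerator COP_R = T_C/(T_H − T_C), so T_C = COP·T_H/(1 + COP).
With T_H = 304.75 K, T_C = 7.33 × 304.75/8.330 = 268.17 K.
Converting, 268.17 K = -4.98°C.

-4.98 °C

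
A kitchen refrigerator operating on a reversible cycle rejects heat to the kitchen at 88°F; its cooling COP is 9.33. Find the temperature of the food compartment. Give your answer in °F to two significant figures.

For a Carnot refrigerator COP_R = T_C/(T_H − T_C), so T_C = COP·T_H/(1 + COP).
With T_H = 304.26 K, T_C = 9.33 × 304.26/10.33 = 274.81 K.
Converting, 274.81 K = 34.98°F.

35 °F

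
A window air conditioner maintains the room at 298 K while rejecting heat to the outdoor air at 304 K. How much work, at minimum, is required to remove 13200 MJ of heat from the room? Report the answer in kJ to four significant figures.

265800 kJ

The reservoir spacing is ΔT = 304 − 298 = 6.000 K.
The reversible limit is COP_R = T_C/ΔT = 49.67, so W_min = Q_C/COP = Q_C·ΔT/T_C.
W_min = 13200 × 6.000/298.00 = 265.8 MJ = 265800 kJ.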